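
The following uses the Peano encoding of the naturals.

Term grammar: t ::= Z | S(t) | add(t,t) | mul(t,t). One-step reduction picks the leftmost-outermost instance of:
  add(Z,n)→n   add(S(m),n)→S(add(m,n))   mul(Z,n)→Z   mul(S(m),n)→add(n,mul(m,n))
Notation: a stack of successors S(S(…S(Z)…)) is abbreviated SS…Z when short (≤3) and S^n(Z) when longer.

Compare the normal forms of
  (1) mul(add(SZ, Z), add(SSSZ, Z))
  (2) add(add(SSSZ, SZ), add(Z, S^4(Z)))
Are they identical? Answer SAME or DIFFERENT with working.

Answer: DIFFERENT — A ⇓ SSSZ, B ⇓ S^8(Z)

Reduction:
Term A:
  start: mul(add(SZ, Z), add(SSSZ, Z))
  →1  mul(S(add(Z, Z)), add(SSSZ, Z))
  →2  add(add(SSSZ, Z), mul(add(Z, Z), add(SSSZ, Z)))
  →3  add(S(add(SSZ, Z)), mul(add(Z, Z), add(SSSZ, Z)))
  →4  S(add(add(SSZ, Z), mul(add(Z, Z), add(SSSZ, Z))))
  →5  S(add(S(add(SZ, Z)), mul(add(Z, Z), add(SSSZ, Z))))
  →6  S(S(add(add(SZ, Z), mul(add(Z, Z), add(SSSZ, Z)))))
  →7  S(S(add(S(add(Z, Z)), mul(add(Z, Z), add(SSSZ, Z)))))
  →8  S(S(S(add(add(Z, Z), mul(add(Z, Z), add(SSSZ, Z))))))
  →9  S(S(S(add(Z, mul(add(Z, Z), add(SSSZ, Z))))))
  →10  S(S(S(mul(add(Z, Z), add(SSSZ, Z)))))
  →11  S(S(S(mul(Z, add(SSSZ, Z)))))
  →12  SSSZ

Term B:
  start: add(add(SSSZ, SZ), add(Z, S^4(Z)))
  →1  add(S(add(SSZ, SZ)), add(Z, S^4(Z)))
  →2  S(add(add(SSZ, SZ), add(Z, S^4(Z))))
  →3  S(add(S(add(SZ, SZ)), add(Z, S^4(Z))))
  →4  S(S(add(add(SZ, SZ), add(Z, S^4(Z)))))
  →5  S(S(add(S(add(Z, SZ)), add(Z, S^4(Z)))))
  →6  S(S(S(add(add(Z, SZ), add(Z, S^4(Z))))))
  →7  S(S(S(add(SZ, add(Z, S^4(Z))))))
  →8  S(S(S(S(add(Z, add(Z, S^4(Z)))))))
  →9  S(S(S(S(add(Z, S^4(Z))))))
  →10  S^8(Z)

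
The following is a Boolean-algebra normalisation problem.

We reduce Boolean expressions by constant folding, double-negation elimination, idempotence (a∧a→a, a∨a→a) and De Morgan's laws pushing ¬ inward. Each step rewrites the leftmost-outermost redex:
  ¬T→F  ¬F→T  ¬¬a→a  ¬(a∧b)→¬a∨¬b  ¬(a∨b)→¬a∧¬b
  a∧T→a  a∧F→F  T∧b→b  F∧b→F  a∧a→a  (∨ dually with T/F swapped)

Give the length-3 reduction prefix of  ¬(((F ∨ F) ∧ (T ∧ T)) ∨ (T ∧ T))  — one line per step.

  start: ¬(((F ∨ F) ∧ (T ∧ T)) ∨ (T ∧ T))
  →1  ¬((F ∨ F) ∧ (T ∧ T)) ∧ ¬(T ∧ T)
  →2  (¬(F ∨ F) ∨ ¬(T ∧ T)) ∧ ¬(T ∧ T)
  →3  ((¬F ∧ ¬F) ∨ ¬(T ∧ T)) ∧ ¬(T ∧ T)

Answer: after 3 steps: ((¬F ∧ ¬F) ∨ ¬(T ∧ T)) ∧ ¬(T ∧ T)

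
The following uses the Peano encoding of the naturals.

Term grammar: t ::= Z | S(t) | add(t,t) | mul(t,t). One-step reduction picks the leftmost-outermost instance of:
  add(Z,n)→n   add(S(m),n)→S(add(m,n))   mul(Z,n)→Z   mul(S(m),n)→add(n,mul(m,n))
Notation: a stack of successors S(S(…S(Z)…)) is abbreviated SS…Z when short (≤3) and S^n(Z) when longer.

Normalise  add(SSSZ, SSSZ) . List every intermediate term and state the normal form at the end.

  start: add(SSSZ, SSSZ)
  step 1: S(add(SSZ, SSSZ))
  step 2: S(S(add(SZ, SSSZ)))
  step 3: S(S(S(add(Z, SSSZ))))
  step 4: S^6(Z)

Answer: normal form = S^6(Z)  (in 4 steps)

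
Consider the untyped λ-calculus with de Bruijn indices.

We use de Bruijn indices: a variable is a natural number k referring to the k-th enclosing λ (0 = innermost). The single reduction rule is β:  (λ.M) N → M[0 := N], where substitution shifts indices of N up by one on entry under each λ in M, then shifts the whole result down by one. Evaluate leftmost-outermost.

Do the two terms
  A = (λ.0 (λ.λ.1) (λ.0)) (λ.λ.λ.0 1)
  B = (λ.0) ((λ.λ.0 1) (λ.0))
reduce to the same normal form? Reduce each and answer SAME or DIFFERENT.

Term A:
  start: (λ.0 (λ.λ.1) (λ.0)) (λ.λ.λ.0 1)
  [1] (λ.λ.λ.0 1) (λ.λ.1) (λ.0)
  [2] (λ.λ.0 1) (λ.0)
  [3] λ.0 (λ.0)

Term B:
  start: (λ.0) ((λ.λ.0 1) (λ.0))
  [1] (λ.λ.0 1) (λ.0)
  [2] λ.0 (λ.0)

Answer: SAME — A ⇓ λ.0 (λ.0), B ⇓ λ.0 (λ.0)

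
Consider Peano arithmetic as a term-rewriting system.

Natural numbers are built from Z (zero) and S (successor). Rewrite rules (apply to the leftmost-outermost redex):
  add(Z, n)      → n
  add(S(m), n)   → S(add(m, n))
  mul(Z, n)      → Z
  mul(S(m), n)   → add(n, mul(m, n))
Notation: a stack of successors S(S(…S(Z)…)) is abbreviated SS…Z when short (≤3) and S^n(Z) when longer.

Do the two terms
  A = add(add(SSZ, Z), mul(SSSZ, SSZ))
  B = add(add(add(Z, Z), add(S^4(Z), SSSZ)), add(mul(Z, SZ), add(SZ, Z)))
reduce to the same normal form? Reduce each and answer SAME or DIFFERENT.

Answer: SAME — A ⇓ S^8(Z), B ⇓ S^8(Z)

Derivation:
Term A:
  start: add(add(SSZ, Z), mul(SSSZ, SSZ))
  →1  add(S(add(SZ, Z)), mul(SSSZ, SSZ))
  →2  S(add(add(SZ, Z), mul(SSSZ, SSZ)))
  →3  S(add(S(add(Z, Z)), mul(SSSZ, SSZ)))
  →4  S(S(add(add(Z, Z), mul(SSSZ, SSZ))))
  →5  S(S(add(Z, mul(SSSZ, SSZ))))
  →6  S(S(mul(SSSZ, SSZ)))
  →7  S(S(add(SSZ, mul(SSZ, SSZ))))
  →8  S(S(S(add(SZ, mul(SSZ, SSZ)))))
  →9  S(S(S(S(add(Z, mul(SSZ, SSZ))))))
  →10  S(S(S(S(mul(SSZ, SSZ)))))
  →11  S(S(S(S(add(SSZ, mul(SZ, SSZ))))))
  →12  S(S(S(S(S(add(SZ, mul(SZ, SSZ)))))))
  →13  S(S(S(S(S(S(add(Z, mul(SZ, SSZ))))))))
  →14  S(S(S(S(S(S(mul(SZ, SSZ)))))))
  →15  S(S(S(S(S(S(add(SSZ, mul(Z, SSZ))))))))
  →16  S(S(S(S(S(S(S(add(SZ, mul(Z, SSZ)))))))))
  →17  S(S(S(S(S(S(S(S(add(Z, mul(Z, SSZ))))))))))
  →18  S(S(S(S(S(S(S(S(mul(Z, SSZ)))))))))
  →19  S^8(Z)

Term B:
  start: add(add(add(Z, Z), add(S^4(Z), SSSZ)), add(mul(Z, SZ), add(SZ, Z)))
  →1  add(add(Z, add(S^4(Z), SSSZ)), add(mul(Z, SZ), add(SZ, Z)))
  →2  add(add(S^4(Z), SSSZ), add(mul(Z, SZ), add(SZ, Z)))
  →3  add(S(add(SSSZ, SSSZ)), add(mul(Z, SZ), add(SZ, Z)))
  →4  S(add(add(SSSZ, SSSZ), add(mul(Z, SZ), add(SZ, Z))))
  →5  S(add(S(add(SSZ, SSSZ)), add(mul(Z, SZ), add(SZ, Z))))
  →6  S(S(add(add(SSZ, SSSZ), add(mul(Z, SZ), add(SZ, Z)))))
  →7  S(S(add(S(add(SZ, SSSZ)), add(mul(Z, SZ), add(SZ, Z)))))
  →8  S(S(S(add(add(SZ, SSSZ), add(mul(Z, SZ), add(SZ, Z))))))
  →9  S(S(S(add(S(add(Z, SSSZ)), add(mul(Z, SZ), add(SZ, Z))))))
  →10  S(S(S(S(add(add(Z, SSSZ), add(mul(Z, SZ), add(SZ, Z)))))))
  →11  S(S(S(S(add(SSSZ, add(mul(Z, SZ), add(SZ, Z)))))))
  →12  S(S(S(S(S(add(SSZ, add(mul(Z, SZ), add(SZ, Z))))))))
  →13  S(S(S(S(S(S(add(SZ, add(mul(Z, SZ), add(SZ, Z)))))))))
  →14  S(S(S(S(S(S(S(add(Z, add(mul(Z, SZ), add(SZ, Z))))))))))
  →15  S(S(S(S(S(S(S(add(mul(Z, SZ), add(SZ, Z)))))))))
  →16  S(S(S(S(S(S(S(add(Z, add(SZ, Z)))))))))
  →17  S(S(S(S(S(S(S(add(SZ, Z))))))))
  →18  S(S(S(S(S(S(S(S(add(Z, Z)))))))))
  →19  S^8(Z)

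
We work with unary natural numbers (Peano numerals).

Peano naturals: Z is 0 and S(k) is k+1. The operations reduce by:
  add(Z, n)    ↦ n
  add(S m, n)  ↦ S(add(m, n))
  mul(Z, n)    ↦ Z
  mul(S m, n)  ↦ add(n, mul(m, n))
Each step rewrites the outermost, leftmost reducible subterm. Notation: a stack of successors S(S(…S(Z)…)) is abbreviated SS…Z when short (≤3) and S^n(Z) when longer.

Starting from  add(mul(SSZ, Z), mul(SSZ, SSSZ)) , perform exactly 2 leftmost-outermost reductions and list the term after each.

Answer: after 2 steps: add(mul(SZ, Z), mul(SSZ, SSSZ))

Reduction:
  start: add(mul(SSZ, Z), mul(SSZ, SSSZ))
  →1  add(add(Z, mul(SZ, Z)), mul(SSZ, SSSZ))
  →2  add(mul(SZ, Z), mul(SSZ, SSSZ))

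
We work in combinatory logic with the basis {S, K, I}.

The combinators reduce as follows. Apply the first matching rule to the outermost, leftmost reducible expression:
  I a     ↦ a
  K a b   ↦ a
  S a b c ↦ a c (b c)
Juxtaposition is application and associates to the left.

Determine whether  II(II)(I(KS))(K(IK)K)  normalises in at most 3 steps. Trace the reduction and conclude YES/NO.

  start: II(II)(I(KS))(K(IK)K)
  step 1: I(II)(I(KS))(K(IK)K)
  step 2: II(I(KS))(K(IK)K)
  step 3: I(I(KS))(K(IK)K)

Answer: NO — after 3 steps the term is I(I(KS))(K(IK)K), not yet normal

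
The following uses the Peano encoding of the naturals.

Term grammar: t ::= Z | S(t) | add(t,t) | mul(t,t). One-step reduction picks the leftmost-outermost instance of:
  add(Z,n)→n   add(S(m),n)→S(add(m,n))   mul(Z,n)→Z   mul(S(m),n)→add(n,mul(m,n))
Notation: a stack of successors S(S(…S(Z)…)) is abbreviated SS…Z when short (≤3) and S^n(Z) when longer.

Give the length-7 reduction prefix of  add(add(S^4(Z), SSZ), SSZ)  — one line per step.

Answer: after 7 steps: S(S(S(add(S(add(Z, SSZ)), SSZ))))

Working:
  start: add(add(S^4(Z), SSZ), SSZ)
  →1  add(S(add(SSSZ, SSZ)), SSZ)
  →2  S(add(add(SSSZ, SSZ), SSZ))
  →3  S(add(S(add(SSZ, SSZ)), SSZ))
  →4  S(S(add(add(SSZ, SSZ), SSZ)))
  →5  S(S(add(S(add(SZ, SSZ)), SSZ)))
  →6  S(S(S(add(add(SZ, SSZ), SSZ))))
  →7  S(S(S(add(S(add(Z, SSZ)), SSZ))))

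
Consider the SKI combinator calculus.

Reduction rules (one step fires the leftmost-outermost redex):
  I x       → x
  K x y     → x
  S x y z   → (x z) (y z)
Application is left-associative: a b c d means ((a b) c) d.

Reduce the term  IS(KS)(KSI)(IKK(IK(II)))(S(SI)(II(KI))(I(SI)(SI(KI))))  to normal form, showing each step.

Answer: normal form = S(SK)I  (in 27 steps)

Derivation:
  start: IS(KS)(KSI)(IKK(IK(II)))(S(SI)(II(KI))(I(SI)(SI(KI))))
  step 1: S(KS)(KSI)(IKK(IK(II)))(S(SI)(II(KI))(I(SI)(SI(KI))))
  step 2: KS(IKK(IK(II)))(KSI(IKK(IK(II))))(S(SI)(II(KI))(I(SI)(SI(KI))))
  step 3: S(KSI(IKK(IK(II))))(S(SI)(II(KI))(I(SI)(SI(KI))))
  step 4: S(S(IKK(IK(II))))(S(SI)(II(KI))(I(SI)(SI(KI))))
  step 5: S(S(KK(IK(II))))(S(SI)(II(KI))(I(SI)(SI(KI))))
  step 6: S(SK)(S(SI)(II(KI))(I(SI)(SI(KI))))
  step 7: S(SK)(SI(I(SI)(SI(KI)))(II(KI)(I(SI)(SI(KI)))))
  step 8: S(SK)(I(II(KI)(I(SI)(SI(KI))))(I(SI)(SI(KI))(II(KI)(I(SI)(SI(KI))))))
  step 9: S(SK)(II(KI)(I(SI)(SI(KI)))(I(SI)(SI(KI))(II(KI)(I(SI)(SI(KI))))))
  step 10: S(SK)(I(KI)(I(SI)(SI(KI)))(I(SI)(SI(KI))(II(KI)(I(SI)(SI(KI))))))
  step 11: S(SK)(KI(I(SI)(SI(KI)))(I(SI)(SI(KI))(II(KI)(I(SI)(SI(KI))))))
  step 12: S(SK)(I(I(SI)(SI(KI))(II(KI)(I(SI)(SI(KI))))))
  step 13: S(SK)(I(SI)(SI(KI))(II(KI)(I(SI)(SI(KI)))))
  step 14: S(SK)(SI(SI(KI))(II(KI)(I(SI)(SI(KI)))))
  step 15: S(SK)(I(II(KI)(I(SI)(SI(KI))))(SI(KI)(II(KI)(I(SI)(SI(KI))))))
  step 16: S(SK)(II(KI)(I(SI)(SI(KI)))(SI(KI)(II(KI)(I(SI)(SI(KI))))))
  step 17: S(SK)(I(KI)(I(SI)(SI(KI)))(SI(KI)(II(KI)(I(SI)(SI(KI))))))
  step 18: S(SK)(KI(I(SI)(SI(KI)))(SI(KI)(II(KI)(I(SI)(SI(KI))))))
  step 19: S(SK)(I(SI(KI)(II(KI)(I(SI)(SI(KI))))))
  step 20: S(SK)(SI(KI)(II(KI)(I(SI)(SI(KI)))))
  step 21: S(SK)(I(II(KI)(I(SI)(SI(KI))))(KI(II(KI)(I(SI)(SI(KI))))))
  step 22: S(SK)(II(KI)(I(SI)(SI(KI)))(KI(II(KI)(I(SI)(SI(KI))))))
  step 23: S(SK)(I(KI)(I(SI)(SI(KI)))(KI(II(KI)(I(SI)(SI(KI))))))
  step 24: S(SK)(KI(I(SI)(SI(KI)))(KI(II(KI)(I(SI)(SI(KI))))))
  step 25: S(SK)(I(KI(II(KI)(I(SI)(SI(KI))))))
  step 26: S(SK)(KI(II(KI)(I(SI)(SI(KI)))))
  step 27: S(SK)I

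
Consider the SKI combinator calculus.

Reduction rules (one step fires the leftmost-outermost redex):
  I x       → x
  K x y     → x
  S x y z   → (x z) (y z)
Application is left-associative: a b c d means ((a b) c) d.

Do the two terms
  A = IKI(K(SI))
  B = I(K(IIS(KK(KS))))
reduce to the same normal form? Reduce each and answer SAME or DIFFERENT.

Term A:
  start: IKI(K(SI))
  [1] KI(K(SI))
  [2] I

Term B:
  start: I(K(IIS(KK(KS))))
  [1] K(IIS(KK(KS)))
  [2] K(IS(KK(KS)))
  [3] K(S(KK(KS)))
  [4] K(SK)

Answer: DIFFERENT — A ⇓ I, B ⇓ K(SK)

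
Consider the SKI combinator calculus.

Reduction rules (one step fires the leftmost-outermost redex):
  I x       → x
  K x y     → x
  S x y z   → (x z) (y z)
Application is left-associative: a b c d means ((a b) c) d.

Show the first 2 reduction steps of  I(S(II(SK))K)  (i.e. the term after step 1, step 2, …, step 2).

Answer: after 2 steps: S(I(SK))K

Reduction:
  start: I(S(II(SK))K)
  step 1: S(II(SK))K
  step 2: S(I(SK))K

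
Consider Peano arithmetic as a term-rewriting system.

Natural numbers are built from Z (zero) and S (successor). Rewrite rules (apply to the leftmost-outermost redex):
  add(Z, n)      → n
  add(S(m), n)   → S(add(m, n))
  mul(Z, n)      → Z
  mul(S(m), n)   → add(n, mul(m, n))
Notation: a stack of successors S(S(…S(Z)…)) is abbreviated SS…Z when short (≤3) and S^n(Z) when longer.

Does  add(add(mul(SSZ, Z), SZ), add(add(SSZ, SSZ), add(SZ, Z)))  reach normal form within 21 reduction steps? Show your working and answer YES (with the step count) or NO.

Answer: YES — reaches normal form S^6(Z) in 18 ≤ 21 steps

Reduction:
  start: add(add(mul(SSZ, Z), SZ), add(add(SSZ, SSZ), add(SZ, Z)))
  step 1: add(add(add(Z, mul(SZ, Z)), SZ), add(add(SSZ, SSZ), add(SZ, Z)))
  step 2: add(add(mul(SZ, Z), SZ), add(add(SSZ, SSZ), add(SZ, Z)))
  step 3: add(add(add(Z, mul(Z, Z)), SZ), add(add(SSZ, SSZ), add(SZ, Z)))
  step 4: add(add(mul(Z, Z), SZ), add(add(SSZ, SSZ), add(SZ, Z)))
  step 5: add(add(Z, SZ), add(add(SSZ, SSZ), add(SZ, Z)))
  step 6: add(SZ, add(add(SSZ, SSZ), add(SZ, Z)))
  step 7: S(add(Z, add(add(SSZ, SSZ), add(SZ, Z))))
  step 8: S(add(add(SSZ, SSZ), add(SZ, Z)))
  step 9: S(add(S(add(SZ, SSZ)), add(SZ, Z)))
  step 10: S(S(add(add(SZ, SSZ), add(SZ, Z))))
  step 11: S(S(add(S(add(Z, SSZ)), add(SZ, Z))))
  step 12: S(S(S(add(add(Z, SSZ), add(SZ, Z)))))
  step 13: S(S(S(add(SSZ, add(SZ, Z)))))
  step 14: S(S(S(S(add(SZ, add(SZ, Z))))))
  step 15: S(S(S(S(S(add(Z, add(SZ, Z)))))))
  step 16: S(S(S(S(S(add(SZ, Z))))))
  step 17: S(S(S(S(S(S(add(Z, Z)))))))
  step 18: S^6(Z)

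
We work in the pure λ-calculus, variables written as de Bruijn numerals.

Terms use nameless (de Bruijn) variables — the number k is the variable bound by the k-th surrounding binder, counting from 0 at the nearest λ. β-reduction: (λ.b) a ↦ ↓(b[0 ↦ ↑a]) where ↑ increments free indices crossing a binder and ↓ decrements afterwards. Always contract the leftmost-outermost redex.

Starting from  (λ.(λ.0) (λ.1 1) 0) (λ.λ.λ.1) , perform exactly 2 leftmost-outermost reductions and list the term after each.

  start: (λ.(λ.0) (λ.1 1) 0) (λ.λ.λ.1)
  step 1: (λ.0) (λ.(λ.λ.λ.1) (λ.λ.λ.1)) (λ.λ.λ.1)
  step 2: (λ.(λ.λ.λ.1) (λ.λ.λ.1)) (λ.λ.λ.1)

Answer: after 2 steps: (λ.(λ.λ.λ.1) (λ.λ.λ.1)) (λ.λ.λ.1)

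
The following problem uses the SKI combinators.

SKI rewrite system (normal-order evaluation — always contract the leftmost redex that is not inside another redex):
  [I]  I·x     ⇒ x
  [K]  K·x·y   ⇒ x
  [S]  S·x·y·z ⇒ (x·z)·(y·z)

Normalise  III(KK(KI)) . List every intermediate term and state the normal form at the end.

  start: III(KK(KI))
  →1  II(KK(KI))
  →2  I(KK(KI))
  →3  KK(KI)
  →4  K

Answer: normal form = K  (in 4 steps)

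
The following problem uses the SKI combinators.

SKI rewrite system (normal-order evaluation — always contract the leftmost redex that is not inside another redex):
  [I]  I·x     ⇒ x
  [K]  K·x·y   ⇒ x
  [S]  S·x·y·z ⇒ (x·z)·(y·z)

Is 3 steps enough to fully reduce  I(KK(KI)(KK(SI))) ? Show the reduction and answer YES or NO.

Answer: YES — reaches normal form KK in 3 ≤ 3 steps

Working:
  start: I(KK(KI)(KK(SI)))
  step 1: KK(KI)(KK(SI))
  step 2: K(KK(SI))
  step 3: KK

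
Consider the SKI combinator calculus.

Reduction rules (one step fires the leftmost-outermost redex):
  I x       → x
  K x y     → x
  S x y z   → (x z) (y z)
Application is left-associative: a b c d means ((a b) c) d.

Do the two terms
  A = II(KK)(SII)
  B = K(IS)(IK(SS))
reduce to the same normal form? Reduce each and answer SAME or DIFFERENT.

Answer: DIFFERENT — A ⇓ K, B ⇓ S

Derivation:
Term A:
  start: II(KK)(SII)
  →1  I(KK)(SII)
  →2  KK(SII)
  →3  K

Term B:
  start: K(IS)(IK(SS))
  →1  IS
  →2  S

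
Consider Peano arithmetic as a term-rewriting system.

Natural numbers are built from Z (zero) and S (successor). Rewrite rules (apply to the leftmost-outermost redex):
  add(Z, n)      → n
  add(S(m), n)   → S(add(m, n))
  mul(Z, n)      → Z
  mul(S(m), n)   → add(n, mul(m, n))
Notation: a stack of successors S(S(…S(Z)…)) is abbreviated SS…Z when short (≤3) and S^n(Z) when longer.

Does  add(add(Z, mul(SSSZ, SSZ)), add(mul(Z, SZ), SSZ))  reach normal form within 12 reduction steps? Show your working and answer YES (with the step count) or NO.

  start: add(add(Z, mul(SSSZ, SSZ)), add(mul(Z, SZ), SSZ))
  step 1: add(mul(SSSZ, SSZ), add(mul(Z, SZ), SSZ))
  step 2: add(add(SSZ, mul(SSZ, SSZ)), add(mul(Z, SZ), SSZ))
  step 3: add(S(add(SZ, mul(SSZ, SSZ))), add(mul(Z, SZ), SSZ))
  step 4: S(add(add(SZ, mul(SSZ, SSZ)), add(mul(Z, SZ), SSZ)))
  step 5: S(add(S(add(Z, mul(SSZ, SSZ))), add(mul(Z, SZ), SSZ)))
  step 6: S(S(add(add(Z, mul(SSZ, SSZ)), add(mul(Z, SZ), SSZ))))
  step 7: S(S(add(mul(SSZ, SSZ), add(mul(Z, SZ), SSZ))))
  step 8: S(S(add(add(SSZ, mul(SZ, SSZ)), add(mul(Z, SZ), SSZ))))
  step 9: S(S(add(S(add(SZ, mul(SZ, SSZ))), add(mul(Z, SZ), SSZ))))
  step 10: S(S(S(add(add(SZ, mul(SZ, SSZ)), add(mul(Z, SZ), SSZ)))))
  step 11: S(S(S(add(S(add(Z, mul(SZ, SSZ))), add(mul(Z, SZ), SSZ)))))
  step 12: S(S(S(S(add(add(Z, mul(SZ, SSZ)), add(mul(Z, SZ), SSZ))))))

Answer: NO — after 12 steps the term is S(S(S(S(add(add(Z, mul(SZ, SSZ)), add(mul(Z, SZ), SSZ)))))), not yet normal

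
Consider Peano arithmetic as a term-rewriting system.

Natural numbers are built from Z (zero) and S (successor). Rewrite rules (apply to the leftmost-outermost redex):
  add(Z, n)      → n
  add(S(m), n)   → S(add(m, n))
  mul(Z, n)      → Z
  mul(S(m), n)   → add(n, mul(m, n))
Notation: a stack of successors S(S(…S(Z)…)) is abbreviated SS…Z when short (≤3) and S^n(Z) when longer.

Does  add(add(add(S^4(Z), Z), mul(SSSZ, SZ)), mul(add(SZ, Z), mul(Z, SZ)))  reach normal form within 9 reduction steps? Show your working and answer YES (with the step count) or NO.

Answer: NO — after 9 steps the term is S(S(S(add(add(add(SZ, Z), mul(SSSZ, SZ)), mul(add(SZ, Z), mul(Z, SZ)))))), not yet normal

Reduction:
  start: add(add(add(S^4(Z), Z), mul(SSSZ, SZ)), mul(add(SZ, Z), mul(Z, SZ)))
  step 1: add(add(S(add(SSSZ, Z)), mul(SSSZ, SZ)), mul(add(SZ, Z), mul(Z, SZ)))
  step 2: add(S(add(add(SSSZ, Z), mul(SSSZ, SZ))), mul(add(SZ, Z), mul(Z, SZ)))
  step 3: S(add(add(add(SSSZ, Z), mul(SSSZ, SZ)), mul(add(SZ, Z), mul(Z, SZ))))
  step 4: S(add(add(S(add(SSZ, Z)), mul(SSSZ, SZ)), mul(add(SZ, Z), mul(Z, SZ))))
  step 5: S(add(S(add(add(SSZ, Z), mul(SSSZ, SZ))), mul(add(SZ, Z), mul(Z, SZ))))
  step 6: S(S(add(add(add(SSZ, Z), mul(SSSZ, SZ)), mul(add(SZ, Z), mul(Z, SZ)))))
  step 7: S(S(add(add(S(add(SZ, Z)), mul(SSSZ, SZ)), mul(add(SZ, Z), mul(Z, SZ)))))
  step 8: S(S(add(S(add(add(SZ, Z), mul(SSSZ, SZ))), mul(add(SZ, Z), mul(Z, SZ)))))
  step 9: S(S(S(add(add(add(SZ, Z), mul(SSSZ, SZ)), mul(add(SZ, Z), mul(Z, SZ))))))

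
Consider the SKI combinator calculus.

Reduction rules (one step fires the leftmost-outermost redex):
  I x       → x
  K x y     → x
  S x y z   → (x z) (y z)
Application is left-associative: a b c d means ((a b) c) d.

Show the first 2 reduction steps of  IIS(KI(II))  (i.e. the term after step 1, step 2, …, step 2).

Answer: after 2 steps: S(KI(II))

Working:
  start: IIS(KI(II))
  step 1: IS(KI(II))
  step 2: S(KI(II))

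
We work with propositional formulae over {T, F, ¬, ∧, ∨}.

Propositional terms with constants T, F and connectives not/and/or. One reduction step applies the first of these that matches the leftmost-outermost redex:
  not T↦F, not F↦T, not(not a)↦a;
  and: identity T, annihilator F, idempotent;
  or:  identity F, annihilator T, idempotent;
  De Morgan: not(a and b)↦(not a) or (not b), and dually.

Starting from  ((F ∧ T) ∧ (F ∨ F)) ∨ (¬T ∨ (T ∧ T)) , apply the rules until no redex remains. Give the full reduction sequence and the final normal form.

  start: ((F ∧ T) ∧ (F ∨ F)) ∨ (¬T ∨ (T ∧ T))
  →1  (F ∧ (F ∨ F)) ∨ (¬T ∨ (T ∧ T))
  →2  F ∨ (¬T ∨ (T ∧ T))
  →3  ¬T ∨ (T ∧ T)
  →4  F ∨ (T ∧ T)
  →5  T ∧ T
  →6  T

Answer: normal form = T  (in 6 steps)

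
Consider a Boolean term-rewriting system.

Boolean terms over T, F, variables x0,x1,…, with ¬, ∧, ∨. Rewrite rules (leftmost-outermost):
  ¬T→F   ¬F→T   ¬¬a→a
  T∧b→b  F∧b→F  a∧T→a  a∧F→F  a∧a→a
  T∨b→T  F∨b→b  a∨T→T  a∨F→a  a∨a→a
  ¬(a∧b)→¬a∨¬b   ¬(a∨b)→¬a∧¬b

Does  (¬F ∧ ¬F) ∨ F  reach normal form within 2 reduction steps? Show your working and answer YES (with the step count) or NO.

Answer: NO — after 2 steps the term is ¬F, not yet normal

Reduction:
  start: (¬F ∧ ¬F) ∨ F
  step 1: ¬F ∧ ¬F
  step 2: ¬F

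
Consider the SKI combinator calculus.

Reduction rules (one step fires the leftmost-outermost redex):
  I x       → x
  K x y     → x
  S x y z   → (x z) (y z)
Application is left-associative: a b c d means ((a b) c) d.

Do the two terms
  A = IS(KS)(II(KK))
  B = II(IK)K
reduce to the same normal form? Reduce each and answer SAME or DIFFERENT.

Answer: DIFFERENT — A ⇓ S(KS)(KK), B ⇓ KK

Derivation:
Term A:
  start: IS(KS)(II(KK))
  [1] S(KS)(II(KK))
  [2] S(KS)(I(KK))
  [3] S(KS)(KK)

Term B:
  start: II(IK)K
  [1] I(IK)K
  [2] IKK
  [3] KK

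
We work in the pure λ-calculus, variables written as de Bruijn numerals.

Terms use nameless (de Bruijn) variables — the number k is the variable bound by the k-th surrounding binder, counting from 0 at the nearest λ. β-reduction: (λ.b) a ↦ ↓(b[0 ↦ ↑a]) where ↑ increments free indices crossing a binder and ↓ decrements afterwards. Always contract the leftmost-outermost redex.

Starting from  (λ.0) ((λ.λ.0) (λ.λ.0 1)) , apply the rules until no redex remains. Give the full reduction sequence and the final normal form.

  start: (λ.0) ((λ.λ.0) (λ.λ.0 1))
  step 1: (λ.λ.0) (λ.λ.0 1)
  step 2: λ.0

Answer: normal form = λ.0  (in 2 steps)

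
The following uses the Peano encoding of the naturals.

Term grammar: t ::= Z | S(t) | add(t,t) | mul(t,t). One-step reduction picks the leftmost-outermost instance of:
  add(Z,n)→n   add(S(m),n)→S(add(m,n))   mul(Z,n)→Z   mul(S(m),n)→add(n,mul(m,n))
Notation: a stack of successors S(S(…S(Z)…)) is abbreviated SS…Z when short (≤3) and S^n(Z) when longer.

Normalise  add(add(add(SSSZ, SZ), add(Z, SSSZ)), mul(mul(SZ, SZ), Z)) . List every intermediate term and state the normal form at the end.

  start: add(add(add(SSSZ, SZ), add(Z, SSSZ)), mul(mul(SZ, SZ), Z))
  →1  add(add(S(add(SSZ, SZ)), add(Z, SSSZ)), mul(mul(SZ, SZ), Z))
  →2  add(S(add(add(SSZ, SZ), add(Z, SSSZ))), mul(mul(SZ, SZ), Z))
  →3  S(add(add(add(SSZ, SZ), add(Z, SSSZ)), mul(mul(SZ, SZ), Z)))
  →4  S(add(add(S(add(SZ, SZ)), add(Z, SSSZ)), mul(mul(SZ, SZ), Z)))
  →5  S(add(S(add(add(SZ, SZ), add(Z, SSSZ))), mul(mul(SZ, SZ), Z)))
  →6  S(S(add(add(add(SZ, SZ), add(Z, SSSZ)), mul(mul(SZ, SZ), Z))))
  →7  S(S(add(add(S(add(Z, SZ)), add(Z, SSSZ)), mul(mul(SZ, SZ), Z))))
  →8  S(S(add(S(add(add(Z, SZ), add(Z, SSSZ))), mul(mul(SZ, SZ), Z))))
  →9  S(S(S(add(add(add(Z, SZ), add(Z, SSSZ)), mul(mul(SZ, SZ), Z)))))
  →10  S(S(S(add(add(SZ, add(Z, SSSZ)), mul(mul(SZ, SZ), Z)))))
  →11  S(S(S(add(S(add(Z, add(Z, SSSZ))), mul(mul(SZ, SZ), Z)))))
  →12  S(S(S(S(add(add(Z, add(Z, SSSZ)), mul(mul(SZ, SZ), Z))))))
  →13  S(S(S(S(add(add(Z, SSSZ), mul(mul(SZ, SZ), Z))))))
  →14  S(S(S(S(add(SSSZ, mul(mul(SZ, SZ), Z))))))
  →15  S(S(S(S(S(add(SSZ, mul(mul(SZ, SZ), Z)))))))
  →16  S(S(S(S(S(S(add(SZ, mul(mul(SZ, SZ), Z))))))))
  →17  S(S(S(S(S(S(S(add(Z, mul(mul(SZ, SZ), Z)))))))))
  →18  S(S(S(S(S(S(S(mul(mul(SZ, SZ), Z))))))))
  →19  S(S(S(S(S(S(S(mul(add(SZ, mul(Z, SZ)), Z))))))))
  →20  S(S(S(S(S(S(S(mul(S(add(Z, mul(Z, SZ))), Z))))))))
  →21  S(S(S(S(S(S(S(add(Z, mul(add(Z, mul(Z, SZ)), Z)))))))))
  →22  S(S(S(S(S(S(S(mul(add(Z, mul(Z, SZ)), Z))))))))
  →23  S(S(S(S(S(S(S(mul(mul(Z, SZ), Z))))))))
  →24  S(S(S(S(S(S(S(mul(Z, Z))))))))
  →25  S^7(Z)

Answer: normal form = S^7(Z)  (in 25 steps)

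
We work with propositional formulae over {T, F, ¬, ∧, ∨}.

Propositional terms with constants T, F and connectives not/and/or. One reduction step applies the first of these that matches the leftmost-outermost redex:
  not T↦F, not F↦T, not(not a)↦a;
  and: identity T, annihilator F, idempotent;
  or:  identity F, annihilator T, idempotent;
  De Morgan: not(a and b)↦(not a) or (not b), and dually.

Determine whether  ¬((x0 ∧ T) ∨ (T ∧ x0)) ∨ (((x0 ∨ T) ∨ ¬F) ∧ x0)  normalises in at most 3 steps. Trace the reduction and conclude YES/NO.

  start: ¬((x0 ∧ T) ∨ (T ∧ x0)) ∨ (((x0 ∨ T) ∨ ¬F) ∧ x0)
  [1] (¬(x0 ∧ T) ∧ ¬(T ∧ x0)) ∨ (((x0 ∨ T) ∨ ¬F) ∧ x0)
  [2] ((¬x0 ∨ ¬T) ∧ ¬(T ∧ x0)) ∨ (((x0 ∨ T) ∨ ¬F) ∧ x0)
  [3] ((¬x0 ∨ F) ∧ ¬(T ∧ x0)) ∨ (((x0 ∨ T) ∨ ¬F) ∧ x0)

Answer: NO — after 3 steps the term is ((¬x0 ∨ F) ∧ ¬(T ∧ x0)) ∨ (((x0 ∨ T) ∨ ¬F) ∧ x0), not yet normal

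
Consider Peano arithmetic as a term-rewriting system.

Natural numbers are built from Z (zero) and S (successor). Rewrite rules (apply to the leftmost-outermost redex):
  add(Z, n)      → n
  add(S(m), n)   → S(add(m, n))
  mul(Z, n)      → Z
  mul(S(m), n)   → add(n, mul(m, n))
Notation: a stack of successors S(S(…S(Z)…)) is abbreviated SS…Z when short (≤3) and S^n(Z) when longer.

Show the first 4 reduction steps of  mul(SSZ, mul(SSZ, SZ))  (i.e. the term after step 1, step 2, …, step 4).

Answer: after 4 steps: S(add(add(Z, mul(SZ, SZ)), mul(SZ, mul(SSZ, SZ))))

Derivation:
  start: mul(SSZ, mul(SSZ, SZ))
  [1] add(mul(SSZ, SZ), mul(SZ, mul(SSZ, SZ)))
  [2] add(add(SZ, mul(SZ, SZ)), mul(SZ, mul(SSZ, SZ)))
  [3] add(S(add(Z, mul(SZ, SZ))), mul(SZ, mul(SSZ, SZ)))
  [4] S(add(add(Z, mul(SZ, SZ)), mul(SZ, mul(SSZ, SZ))))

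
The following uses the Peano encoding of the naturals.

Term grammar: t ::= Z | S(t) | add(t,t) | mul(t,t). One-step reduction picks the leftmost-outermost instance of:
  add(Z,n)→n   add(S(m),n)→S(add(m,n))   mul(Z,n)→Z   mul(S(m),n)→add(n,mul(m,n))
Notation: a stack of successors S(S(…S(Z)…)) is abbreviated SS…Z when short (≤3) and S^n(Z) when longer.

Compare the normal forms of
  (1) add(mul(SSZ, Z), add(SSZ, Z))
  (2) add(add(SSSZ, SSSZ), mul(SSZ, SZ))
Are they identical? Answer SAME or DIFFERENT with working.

Term A:
  start: add(mul(SSZ, Z), add(SSZ, Z))
  →1  add(add(Z, mul(SZ, Z)), add(SSZ, Z))
  →2  add(mul(SZ, Z), add(SSZ, Z))
  →3  add(add(Z, mul(Z, Z)), add(SSZ, Z))
  →4  add(mul(Z, Z), add(SSZ, Z))
  →5  add(Z, add(SSZ, Z))
  →6  add(SSZ, Z)
  →7  S(add(SZ, Z))
  →8  S(S(add(Z, Z)))
  →9  SSZ

Term B:
  start: add(add(SSSZ, SSSZ), mul(SSZ, SZ))
  →1  add(S(add(SSZ, SSSZ)), mul(SSZ, SZ))
  →2  S(add(add(SSZ, SSSZ), mul(SSZ, SZ)))
  →3  S(add(S(add(SZ, SSSZ)), mul(SSZ, SZ)))
  →4  S(S(add(add(SZ, SSSZ), mul(SSZ, SZ))))
  →5  S(S(add(S(add(Z, SSSZ)), mul(SSZ, SZ))))
  →6  S(S(S(add(add(Z, SSSZ), mul(SSZ, SZ)))))
  →7  S(S(S(add(SSSZ, mul(SSZ, SZ)))))
  →8  S(S(S(S(add(SSZ, mul(SSZ, SZ))))))
  →9  S(S(S(S(S(add(SZ, mul(SSZ, SZ)))))))
  →10  S(S(S(S(S(S(add(Z, mul(SSZ, SZ))))))))
  →11  S(S(S(S(S(S(mul(SSZ, SZ)))))))
  →12  S(S(S(S(S(S(add(SZ, mul(SZ, SZ))))))))
  →13  S(S(S(S(S(S(S(add(Z, mul(SZ, SZ)))))))))
  →14  S(S(S(S(S(S(S(mul(SZ, SZ))))))))
  →15  S(S(S(S(S(S(S(add(SZ, mul(Z, SZ)))))))))
  →16  S(S(S(S(S(S(S(S(add(Z, mul(Z, SZ))))))))))
  →17  S(S(S(S(S(S(S(S(mul(Z, SZ)))))))))
  →18  S^8(Z)

Answer: DIFFERENT — A ⇓ SSZ, B ⇓ S^8(Z)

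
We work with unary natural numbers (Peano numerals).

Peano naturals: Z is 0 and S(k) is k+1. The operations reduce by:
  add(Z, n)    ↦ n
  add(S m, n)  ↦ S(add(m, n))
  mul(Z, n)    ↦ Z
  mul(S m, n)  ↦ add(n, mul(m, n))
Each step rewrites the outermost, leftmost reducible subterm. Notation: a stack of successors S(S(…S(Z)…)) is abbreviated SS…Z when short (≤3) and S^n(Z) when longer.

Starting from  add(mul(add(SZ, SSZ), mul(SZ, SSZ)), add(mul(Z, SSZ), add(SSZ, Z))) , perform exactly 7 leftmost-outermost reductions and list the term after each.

  start: add(mul(add(SZ, SSZ), mul(SZ, SSZ)), add(mul(Z, SSZ), add(SSZ, Z)))
  →1  add(mul(S(add(Z, SSZ)), mul(SZ, SSZ)), add(mul(Z, SSZ), add(SSZ, Z)))
  →2  add(add(mul(SZ, SSZ), mul(add(Z, SSZ), mul(SZ, SSZ))), add(mul(Z, SSZ), add(SSZ, Z)))
  →3  add(add(add(SSZ, mul(Z, SSZ)), mul(add(Z, SSZ), mul(SZ, SSZ))), add(mul(Z, SSZ), add(SSZ, Z)))
  →4  add(add(S(add(SZ, mul(Z, SSZ))), mul(add(Z, SSZ), mul(SZ, SSZ))), add(mul(Z, SSZ), add(SSZ, Z)))
  →5  add(S(add(add(SZ, mul(Z, SSZ)), mul(add(Z, SSZ), mul(SZ, SSZ)))), add(mul(Z, SSZ), add(SSZ, Z)))
  →6  S(add(add(add(SZ, mul(Z, SSZ)), mul(add(Z, SSZ), mul(SZ, SSZ))), add(mul(Z, SSZ), add(SSZ, Z))))
  →7  S(add(add(S(add(Z, mul(Z, SSZ))), mul(add(Z, SSZ), mul(SZ, SSZ))), add(mul(Z, SSZ), add(SSZ, Z))))

Answer: after 7 steps: S(add(add(S(add(Z, mul(Z, SSZ))), mul(add(Z, SSZ), mul(SZ, SSZ))), add(mul(Z, SSZ), add(SSZ, Z))))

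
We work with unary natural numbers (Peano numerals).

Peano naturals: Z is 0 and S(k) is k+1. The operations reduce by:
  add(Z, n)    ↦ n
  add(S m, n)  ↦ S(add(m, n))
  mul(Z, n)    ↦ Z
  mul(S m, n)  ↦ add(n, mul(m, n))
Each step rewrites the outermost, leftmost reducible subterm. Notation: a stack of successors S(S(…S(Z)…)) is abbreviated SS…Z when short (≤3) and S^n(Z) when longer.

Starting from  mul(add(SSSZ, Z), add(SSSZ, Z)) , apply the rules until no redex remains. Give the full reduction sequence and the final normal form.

  start: mul(add(SSSZ, Z), add(SSSZ, Z))
  step 1: mul(S(add(SSZ, Z)), add(SSSZ, Z))
  step 2: add(add(SSSZ, Z), mul(add(SSZ, Z), add(SSSZ, Z)))
  step 3: add(S(add(SSZ, Z)), mul(add(SSZ, Z), add(SSSZ, Z)))
  step 4: S(add(add(SSZ, Z), mul(add(SSZ, Z), add(SSSZ, Z))))
  step 5: S(add(S(add(SZ, Z)), mul(add(SSZ, Z), add(SSSZ, Z))))
  step 6: S(S(add(add(SZ, Z), mul(add(SSZ, Z), add(SSSZ, Z)))))
  step 7: S(S(add(S(add(Z, Z)), mul(add(SSZ, Z), add(SSSZ, Z)))))
  step 8: S(S(S(add(add(Z, Z), mul(add(SSZ, Z), add(SSSZ, Z))))))
  step 9: S(S(S(add(Z, mul(add(SSZ, Z), add(SSSZ, Z))))))
  step 10: S(S(S(mul(add(SSZ, Z), add(SSSZ, Z)))))
  step 11: S(S(S(mul(S(add(SZ, Z)), add(SSSZ, Z)))))
  step 12: S(S(S(add(add(SSSZ, Z), mul(add(SZ, Z), add(SSSZ, Z))))))
  step 13: S(S(S(add(S(add(SSZ, Z)), mul(add(SZ, Z), add(SSSZ, Z))))))
  step 14: S(S(S(S(add(add(SSZ, Z), mul(add(SZ, Z), add(SSSZ, Z)))))))
  step 15: S(S(S(S(add(S(add(SZ, Z)), mul(add(SZ, Z), add(SSSZ, Z)))))))
  step 16: S(S(S(S(S(add(add(SZ, Z), mul(add(SZ, Z), add(SSSZ, Z))))))))
  step 17: S(S(S(S(S(add(S(add(Z, Z)), mul(add(SZ, Z), add(SSSZ, Z))))))))
  step 18: S(S(S(S(S(S(add(add(Z, Z), mul(add(SZ, Z), add(SSSZ, Z)))))))))
  step 19: S(S(S(S(S(S(add(Z, mul(add(SZ, Z), add(SSSZ, Z)))))))))
  step 20: S(S(S(S(S(S(mul(add(SZ, Z), add(SSSZ, Z))))))))
  step 21: S(S(S(S(S(S(mul(S(add(Z, Z)), add(SSSZ, Z))))))))
  step 22: S(S(S(S(S(S(add(add(SSSZ, Z), mul(add(Z, Z), add(SSSZ, Z)))))))))
  step 23: S(S(S(S(S(S(add(S(add(SSZ, Z)), mul(add(Z, Z), add(SSSZ, Z)))))))))
  step 24: S(S(S(S(S(S(S(add(add(SSZ, Z), mul(add(Z, Z), add(SSSZ, Z))))))))))
  step 25: S(S(S(S(S(S(S(add(S(add(SZ, Z)), mul(add(Z, Z), add(SSSZ, Z))))))))))
  step 26: S(S(S(S(S(S(S(S(add(add(SZ, Z), mul(add(Z, Z), add(SSSZ, Z)))))))))))
  step 27: S(S(S(S(S(S(S(S(add(S(add(Z, Z)), mul(add(Z, Z), add(SSSZ, Z)))))))))))
  step 28: S(S(S(S(S(S(S(S(S(add(add(Z, Z), mul(add(Z, Z), add(SSSZ, Z))))))))))))
  step 29: S(S(S(S(S(S(S(S(S(add(Z, mul(add(Z, Z), add(SSSZ, Z))))))))))))
  step 30: S(S(S(S(S(S(S(S(S(mul(add(Z, Z), add(SSSZ, Z)))))))))))
  step 31: S(S(S(S(S(S(S(S(S(mul(Z, add(SSSZ, Z)))))))))))
  step 32: S^9(Z)

Answer: normal form = S^9(Z)  (in 32 steps)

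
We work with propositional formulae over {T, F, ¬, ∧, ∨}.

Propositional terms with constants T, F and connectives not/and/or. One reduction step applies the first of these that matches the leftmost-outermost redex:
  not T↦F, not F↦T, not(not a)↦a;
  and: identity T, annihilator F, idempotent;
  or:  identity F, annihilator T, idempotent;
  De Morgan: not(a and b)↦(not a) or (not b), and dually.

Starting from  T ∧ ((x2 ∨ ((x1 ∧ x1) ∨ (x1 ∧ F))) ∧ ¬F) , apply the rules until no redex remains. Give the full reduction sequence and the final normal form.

Answer: normal form = x2 ∨ x1  (in 6 steps)

Working:
  start: T ∧ ((x2 ∨ ((x1 ∧ x1) ∨ (x1 ∧ F))) ∧ ¬F)
  →1  (x2 ∨ ((x1 ∧ x1) ∨ (x1 ∧ F))) ∧ ¬F
  →2  (x2 ∨ (x1 ∨ (x1 ∧ F))) ∧ ¬F
  →3  (x2 ∨ (x1 ∨ F)) ∧ ¬F
  →4  (x2 ∨ x1) ∧ ¬F
  →5  (x2 ∨ x1) ∧ T
  →6  x2 ∨ x1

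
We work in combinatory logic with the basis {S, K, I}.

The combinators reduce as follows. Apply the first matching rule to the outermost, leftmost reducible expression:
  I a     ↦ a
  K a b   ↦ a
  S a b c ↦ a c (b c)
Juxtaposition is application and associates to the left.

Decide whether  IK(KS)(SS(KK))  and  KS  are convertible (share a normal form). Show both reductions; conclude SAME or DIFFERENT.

Term A:
  start: IK(KS)(SS(KK))
  →1  K(KS)(SS(KK))
  →2  KS

Term B:
  start: KS

Answer: SAME — A ⇓ KS, B ⇓ KS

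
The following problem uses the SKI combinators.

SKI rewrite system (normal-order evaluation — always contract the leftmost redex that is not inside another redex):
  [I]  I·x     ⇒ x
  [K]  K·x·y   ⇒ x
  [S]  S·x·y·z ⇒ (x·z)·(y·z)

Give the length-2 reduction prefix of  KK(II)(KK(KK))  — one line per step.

  start: KK(II)(KK(KK))
  step 1: K(KK(KK))
  step 2: KK

Answer: after 2 steps: KK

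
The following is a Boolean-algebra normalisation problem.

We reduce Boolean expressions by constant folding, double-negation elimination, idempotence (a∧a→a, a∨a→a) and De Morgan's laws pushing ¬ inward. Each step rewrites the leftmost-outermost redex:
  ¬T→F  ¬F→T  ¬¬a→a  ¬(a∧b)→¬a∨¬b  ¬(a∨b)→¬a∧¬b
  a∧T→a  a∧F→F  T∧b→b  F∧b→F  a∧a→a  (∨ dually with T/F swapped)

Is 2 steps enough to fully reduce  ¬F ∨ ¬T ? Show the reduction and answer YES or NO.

Answer: YES — reaches normal form T in 2 ≤ 2 steps

Derivation:
  start: ¬F ∨ ¬T
  [1] T ∨ ¬T
  [2] T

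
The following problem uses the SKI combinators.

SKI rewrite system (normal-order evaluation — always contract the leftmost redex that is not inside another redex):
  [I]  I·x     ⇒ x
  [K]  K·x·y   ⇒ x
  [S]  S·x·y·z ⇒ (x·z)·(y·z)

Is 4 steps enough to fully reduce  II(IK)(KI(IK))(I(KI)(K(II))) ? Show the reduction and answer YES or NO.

  start: II(IK)(KI(IK))(I(KI)(K(II)))
  step 1: I(IK)(KI(IK))(I(KI)(K(II)))
  step 2: IK(KI(IK))(I(KI)(K(II)))
  step 3: K(KI(IK))(I(KI)(K(II)))
  step 4: KI(IK)

Answer: NO — after 4 steps the term is KI(IK), not yet normal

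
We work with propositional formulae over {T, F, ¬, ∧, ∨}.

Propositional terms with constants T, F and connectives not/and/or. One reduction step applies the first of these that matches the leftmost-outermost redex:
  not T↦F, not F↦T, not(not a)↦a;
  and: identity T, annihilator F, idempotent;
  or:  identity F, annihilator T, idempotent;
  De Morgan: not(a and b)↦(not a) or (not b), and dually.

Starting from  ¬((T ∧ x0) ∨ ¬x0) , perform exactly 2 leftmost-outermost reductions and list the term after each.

  start: ¬((T ∧ x0) ∨ ¬x0)
  step 1: ¬(T ∧ x0) ∧ ¬¬x0
  step 2: (¬T ∨ ¬x0) ∧ ¬¬x0

Answer: after 2 steps: (¬T ∨ ¬x0) ∧ ¬¬x0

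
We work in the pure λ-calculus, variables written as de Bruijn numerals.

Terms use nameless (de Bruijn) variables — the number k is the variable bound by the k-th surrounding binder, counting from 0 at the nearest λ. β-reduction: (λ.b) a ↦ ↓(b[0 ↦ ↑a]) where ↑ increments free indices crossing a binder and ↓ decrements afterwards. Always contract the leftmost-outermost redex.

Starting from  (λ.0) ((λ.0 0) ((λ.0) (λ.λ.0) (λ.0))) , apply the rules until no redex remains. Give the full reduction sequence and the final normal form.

Answer: normal form = λ.0  (in 7 steps)

Derivation:
  start: (λ.0) ((λ.0 0) ((λ.0) (λ.λ.0) (λ.0)))
  →1  (λ.0 0) ((λ.0) (λ.λ.0) (λ.0))
  →2  (λ.0) (λ.λ.0) (λ.0) ((λ.0) (λ.λ.0) (λ.0))
  →3  (λ.λ.0) (λ.0) ((λ.0) (λ.λ.0) (λ.0))
  →4  (λ.0) ((λ.0) (λ.λ.0) (λ.0))
  →5  (λ.0) (λ.λ.0) (λ.0)
  →6  (λ.λ.0) (λ.0)
  →7  λ.0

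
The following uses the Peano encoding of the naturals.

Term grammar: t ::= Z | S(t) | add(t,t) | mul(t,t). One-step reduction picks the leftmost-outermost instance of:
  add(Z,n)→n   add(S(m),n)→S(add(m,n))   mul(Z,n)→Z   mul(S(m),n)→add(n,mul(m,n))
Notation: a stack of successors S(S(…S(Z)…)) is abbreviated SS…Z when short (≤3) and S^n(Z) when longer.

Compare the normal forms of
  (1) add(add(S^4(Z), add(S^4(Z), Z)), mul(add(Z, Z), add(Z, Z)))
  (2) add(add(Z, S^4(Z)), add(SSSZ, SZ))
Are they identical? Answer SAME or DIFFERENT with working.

Answer: SAME — A ⇓ S^8(Z), B ⇓ S^8(Z)

Working:
Term A:
  start: add(add(S^4(Z), add(S^4(Z), Z)), mul(add(Z, Z), add(Z, Z)))
  [1] add(S(add(SSSZ, add(S^4(Z), Z))), mul(add(Z, Z), add(Z, Z)))
  [2] S(add(add(SSSZ, add(S^4(Z), Z)), mul(add(Z, Z), add(Z, Z))))
  [3] S(add(S(add(SSZ, add(S^4(Z), Z))), mul(add(Z, Z), add(Z, Z))))
  [4] S(S(add(add(SSZ, add(S^4(Z), Z)), mul(add(Z, Z), add(Z, Z)))))
  [5] S(S(add(S(add(SZ, add(S^4(Z), Z))), mul(add(Z, Z), add(Z, Z)))))
  [6] S(S(S(add(add(SZ, add(S^4(Z), Z)), mul(add(Z, Z), add(Z, Z))))))
  [7] S(S(S(add(S(add(Z, add(S^4(Z), Z))), mul(add(Z, Z), add(Z, Z))))))
  [8] S(S(S(S(add(add(Z, add(S^4(Z), Z)), mul(add(Z, Z), add(Z, Z)))))))
  [9] S(S(S(S(add(add(S^4(Z), Z), mul(add(Z, Z), add(Z, Z)))))))
  [10] S(S(S(S(add(S(add(SSSZ, Z)), mul(add(Z, Z), add(Z, Z)))))))
  [11] S(S(S(S(S(add(add(SSSZ, Z), mul(add(Z, Z), add(Z, Z))))))))
  [12] S(S(S(S(S(add(S(add(SSZ, Z)), mul(add(Z, Z), add(Z, Z))))))))
  [13] S(S(S(S(S(S(add(add(SSZ, Z), mul(add(Z, Z), add(Z, Z)))))))))
  [14] S(S(S(S(S(S(add(S(add(SZ, Z)), mul(add(Z, Z), add(Z, Z)))))))))
  [15] S(S(S(S(S(S(S(add(add(SZ, Z), mul(add(Z, Z), add(Z, Z))))))))))
  [16] S(S(S(S(S(S(S(add(S(add(Z, Z)), mul(add(Z, Z), add(Z, Z))))))))))
  [17] S(S(S(S(S(S(S(S(add(add(Z, Z), mul(add(Z, Z), add(Z, Z)))))))))))
  [18] S(S(S(S(S(S(S(S(add(Z, mul(add(Z, Z), add(Z, Z)))))))))))
  [19] S(S(S(S(S(S(S(S(mul(add(Z, Z), add(Z, Z))))))))))
  [20] S(S(S(S(S(S(S(S(mul(Z, add(Z, Z))))))))))
  [21] S^8(Z)

Term B:
  start: add(add(Z, S^4(Z)), add(SSSZ, SZ))
  [1] add(S^4(Z), add(SSSZ, SZ))
  [2] S(add(SSSZ, add(SSSZ, SZ)))
  [3] S(S(add(SSZ, add(SSSZ, SZ))))
  [4] S(S(S(add(SZ, add(SSSZ, SZ)))))
  [5] S(S(S(S(add(Z, add(SSSZ, SZ))))))
  [6] S(S(S(S(add(SSSZ, SZ)))))
  [7] S(S(S(S(S(add(SSZ, SZ))))))
  [8] S(S(S(S(S(S(add(SZ, SZ)))))))
  [9] S(S(S(S(S(S(S(add(Z, SZ))))))))
  [10] S^8(Z)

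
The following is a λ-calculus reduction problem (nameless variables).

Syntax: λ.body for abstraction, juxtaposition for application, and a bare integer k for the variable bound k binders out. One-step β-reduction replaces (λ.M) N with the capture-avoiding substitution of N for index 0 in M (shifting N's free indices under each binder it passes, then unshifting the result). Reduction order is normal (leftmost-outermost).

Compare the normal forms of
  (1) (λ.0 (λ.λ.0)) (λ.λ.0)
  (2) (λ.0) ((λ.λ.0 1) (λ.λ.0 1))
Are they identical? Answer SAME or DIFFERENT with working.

Term A:
  start: (λ.0 (λ.λ.0)) (λ.λ.0)
  →1  (λ.λ.0) (λ.λ.0)
  →2  λ.0

Term B:
  start: (λ.0) ((λ.λ.0 1) (λ.λ.0 1))
  →1  (λ.λ.0 1) (λ.λ.0 1)
  →2  λ.0 (λ.λ.0 1)

Answer: DIFFERENT — A ⇓ λ.0, B ⇓ λ.0 (λ.λ.0 1)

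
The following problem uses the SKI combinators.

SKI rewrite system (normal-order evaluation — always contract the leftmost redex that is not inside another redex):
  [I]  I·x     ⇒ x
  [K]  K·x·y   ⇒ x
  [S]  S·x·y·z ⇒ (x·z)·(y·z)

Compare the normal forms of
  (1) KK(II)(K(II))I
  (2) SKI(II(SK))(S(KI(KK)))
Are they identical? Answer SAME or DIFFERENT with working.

Answer: DIFFERENT — A ⇓ KI, B ⇓ SK(SI)

Working:
Term A:
  start: KK(II)(K(II))I
  step 1: K(K(II))I
  step 2: K(II)
  step 3: KI

Term B:
  start: SKI(II(SK))(S(KI(KK)))
  step 1: K(II(SK))(I(II(SK)))(S(KI(KK)))
  step 2: II(SK)(S(KI(KK)))
  step 3: I(SK)(S(KI(KK)))
  step 4: SK(S(KI(KK)))
  step 5: SK(SI)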